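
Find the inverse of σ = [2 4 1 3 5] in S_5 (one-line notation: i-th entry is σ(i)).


To find σ⁻¹, swap domain and range:
σ(1) = 2 → σ⁻¹(2) = 1
σ(2) = 4 → σ⁻¹(4) = 2
σ(3) = 1 → σ⁻¹(1) = 3
σ(4) = 3 → σ⁻¹(3) = 4
σ(5) = 5 → σ⁻¹(5) = 5

σ⁻¹ = [3 1 4 2 5]


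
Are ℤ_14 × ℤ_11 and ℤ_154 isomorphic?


Comparing ℤ_14 × ℤ_11 and ℤ_154:
gcd(14,11) = 1, so ℤ_14 × ℤ_11 ≅ ℤ_154 (CRT)

Yes, ℤ_14 × ℤ_11 ≅ ℤ_154


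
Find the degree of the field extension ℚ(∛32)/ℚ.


∛32 has minimal polynomial x³ - 32 (irreducible over ℚ since 32 is not a perfect cube)

[ℚ(∛32)/ℚ] = 3


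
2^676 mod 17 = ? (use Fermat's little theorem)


Fermat's little theorem: if p is prime and gcd(a,p)=1, then a^(p-1) ≡ 1 (mod p)
p = 17 is prime, gcd(2,17) = 1
Reduce exponent: 676 mod 16 = 4
So 2^676 ≡ 2^4 (mod 17)
2^4 mod 17 = 16

2^676 ≡ 16 (mod 17)


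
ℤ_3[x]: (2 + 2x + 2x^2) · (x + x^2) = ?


Expand and collect like terms; reduce coefficients mod 3:
x^0: 2·0 = 0 ≡ 0 (mod 3)
x^1: 2·1 + 2·0 = 2 ≡ 2 (mod 3)
x^2: 2·1 + 2·1 + 2·0 = 4 ≡ 1 (mod 3)
x^3: 2·1 + 2·1 = 4 ≡ 1 (mod 3)
x^4: 2·1 = 2 ≡ 2 (mod 3)
Result: 2x + x^2 + x^3 + 2x^4

f · g = 2x + x^2 + x^3 + 2x^4


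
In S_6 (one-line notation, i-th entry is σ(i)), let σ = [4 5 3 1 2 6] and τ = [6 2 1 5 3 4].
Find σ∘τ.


σ∘τ: apply τ first, then σ
1 →τ 6 →σ 6
2 →τ 2 →σ 5
3 →τ 1 →σ 4
4 →τ 5 →σ 2
5 →τ 3 →σ 3
6 →τ 4 →σ 1

σ∘τ = [6 5 4 2 3 1]


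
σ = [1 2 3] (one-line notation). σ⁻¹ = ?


To find σ⁻¹, swap domain and range:
σ(1) = 1 → σ⁻¹(1) = 1
σ(2) = 2 → σ⁻¹(2) = 2
σ(3) = 3 → σ⁻¹(3) = 3

σ⁻¹ = [1 2 3]


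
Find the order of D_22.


|D_n| = 2n (n rotations and n reflections)
|D_22| = 2×22 = 44

|D_22| = 44


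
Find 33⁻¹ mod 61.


Use the extended Euclidean algorithm to write 1 = 33·s + 61·t; then s mod 61 is the inverse.
Euclidean algorithm:
  33 = 0·61 + 33
  61 = 1·33 + 28
  33 = 1·28 + 5
  28 = 5·5 + 3
  5 = 1·3 + 2
  3 = 1·2 + 1
  2 = 2·1 + 0
gcd(33,61) = 1
Back-substitution gives: 33·(-24) + 61·(13) = 1
So 33⁻¹ ≡ -24 ≡ 37 (mod 61)
Check: 33 × 37 = 1221 ≡ 1 (mod 61) ✓

33⁻¹ ≡ 37 (mod 61)


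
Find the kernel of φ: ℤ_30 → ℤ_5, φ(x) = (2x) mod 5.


Kernel = preimage of identity
ker(φ) = {x ∈ ℤ_30 : 2x ≡ 0 (mod 5)}. Since 5 | 30, φ is well-defined. The kernel is the cyclic subgroup ⟨5⟩ of ℤ_30 (order 6), i.e. {0, 5, 10, 15, 20, 25}

ker(φ) = {0, 5, 10, 15, 20, 25}


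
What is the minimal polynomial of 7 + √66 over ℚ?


Let α = 7 + √66. Then α - 7 = √66, so (α - 7)² = 66, giving α² - 14α - 17 = 0. Degree 2 and α ∉ ℚ, so this is the minimal polynomial.

Minimal polynomial: x² - 14x - 17


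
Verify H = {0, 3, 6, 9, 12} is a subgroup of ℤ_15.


Subgroup test for H = {0, 3, 6, 9, 12} in (ℤ_15, +):
(1) 0 ∈ H? Yes
(2) Closure: for all a,b ∈ H, (a+b) mod 15 ∈ H? Yes
(3) Inverses: for all a ∈ H, -a mod 15 ∈ H? Yes

Yes, H is a subgroup of ℤ_15


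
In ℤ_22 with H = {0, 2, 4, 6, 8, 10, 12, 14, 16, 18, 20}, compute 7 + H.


7 + H = {7 + h (mod 22) : h ∈ H}
7+0=7, 7+2=9, 7+4=11, 7+6=13, 7+8=15, 7+10=17, 7+12=19, 7+14=21, 7+16=1, 7+18=3, 7+20=5
7 + H = {1, 3, 5, 7, 9, 11, 13, 15, 17, 19, 21} = 1 + H

7 + H = {1, 3, 5, 7, 9, 11, 13, 15, 17, 19, 21}


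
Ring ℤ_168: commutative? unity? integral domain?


ℤ_168 is a commutative ring with unity 1; 168 = 2×84 is composite, so 2·84 ≡ 0 gives zero divisors (not an integral domain)
Commutative: Yes
Integral domain: No
Has unity: Yes

ℤ_168: Commutative=Yes, Unity=Yes


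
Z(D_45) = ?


Z(G) = {g ∈ G | gx = xg for all x ∈ G}
For odd n, Z(D_n) = {e}: no nontrivial rotation commutes with all reflections

Z(D_45) = {e}


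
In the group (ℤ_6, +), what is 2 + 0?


Operation: addition mod 6
2 + 0 = (a + b) mod 6 with a = 2, b = 0

2 + 0 = 2


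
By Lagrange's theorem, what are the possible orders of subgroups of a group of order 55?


Lagrange's theorem: |H| divides |G|
|G| = 55
Divisors of 55: 1, 5, 11, 55

Possible subgroup orders: {1, 5, 11, 55}


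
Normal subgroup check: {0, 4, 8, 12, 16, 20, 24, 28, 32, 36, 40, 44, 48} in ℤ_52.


H = {0, 4, 8, 12, 16, 20, 24, 28, 32, 36, 40, 44, 48} in ℤ_52
ℤ_52 is abelian; every subgroup of an abelian group is normal

Yes, normal subgroup


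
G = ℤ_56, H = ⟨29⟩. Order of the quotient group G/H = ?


|⟨29⟩| = n / gcd(29, 56) = 56 / 1 = 56
H is normal (ℤ_56 is abelian).
|G/H| = |G| / |H| = 56 / 56 = 1

|G/H| = 1


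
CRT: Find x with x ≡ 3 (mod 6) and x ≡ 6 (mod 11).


m₁ = 6, m₂ = 11, gcd = 1, so CRT applies. M = m₁·m₂ = 66
Let M₁ = M/m₁ = 11, M₂ = M/m₂ = 6
Find y₁ ≡ M₁⁻¹ (mod m₁): 11⁻¹ ≡ 5 (mod 6)
Find y₂ ≡ M₂⁻¹ (mod m₂): 6⁻¹ ≡ 2 (mod 11)
x = a₁·M₁·y₁ + a₂·M₂·y₂ = 3·11·5 + 6·6·2 = 237
Reduce mod 66: x ≡ 39
Check: 39 mod 6 = 3 ✓, 39 mod 11 = 6 ✓

x ≡ 39 (mod 66)


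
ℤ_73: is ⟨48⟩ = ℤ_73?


g generates ℤ_n iff gcd(g, n) = 1
gcd(48, 73) = 1
Since gcd = 1, 48 is a generator.

Yes, 48 generates ℤ_73


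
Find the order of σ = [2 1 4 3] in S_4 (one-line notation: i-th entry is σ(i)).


Cycle decomposition: (1 2) (3 4)
Cycle lengths: 2, 2
Order = lcm(2, 2) = 2

ord(σ) = 2


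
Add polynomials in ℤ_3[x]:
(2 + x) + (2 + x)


Add coefficients mod 3:
x^0: 2 + 2 = 1 (mod 3)
x^1: 1 + 1 = 2 (mod 3)
Result: 1 + 2x

f + g = 1 + 2x


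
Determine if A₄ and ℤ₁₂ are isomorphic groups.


Comparing A₄ and ℤ₁₂:
A₄ is non-abelian, ℤ₁₂ is abelian

No, A₄ ≇ ℤ₁₂


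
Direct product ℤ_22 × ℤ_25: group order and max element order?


|ℤ_22 × ℤ_25| = 22 × 25 = 550
Max element order = lcm(22,25) = 550
Cyclic? Yes (gcd=1)

|ℤ_22×ℤ_25| = 550, max element order = 550


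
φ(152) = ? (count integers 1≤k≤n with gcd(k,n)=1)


Factor n: 152 = 2^3 × 19
φ(n) = n · ∏(1 - 1/p) over distinct primes p | n
φ(152) = 152 · (1 - 1/2) · (1 - 1/19) = 72

φ(152) = 72


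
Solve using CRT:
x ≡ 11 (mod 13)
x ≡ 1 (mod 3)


m₁ = 13, m₂ = 3, gcd = 1, so CRT applies. M = m₁·m₂ = 39
Let M₁ = M/m₁ = 3, M₂ = M/m₂ = 13
Find y₁ ≡ M₁⁻¹ (mod m₁): 3⁻¹ ≡ 9 (mod 13)
Find y₂ ≡ M₂⁻¹ (mod m₂): 13⁻¹ ≡ 1 (mod 3)
x = a₁·M₁·y₁ + a₂·M₂·y₂ = 11·3·9 + 1·13·1 = 310
Reduce mod 39: x ≡ 37
Check: 37 mod 13 = 11 ✓, 37 mod 3 = 1 ✓

x ≡ 37 (mod 39)


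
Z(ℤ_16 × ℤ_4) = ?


Z(G) = {g ∈ G | gx = xg for all x ∈ G}
Direct product of abelian groups is abelian, so Z(G) = G

Z(ℤ_16 × ℤ_4) = ℤ_16 × ℤ_4


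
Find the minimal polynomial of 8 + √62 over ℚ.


Let α = 8 + √62. Then α - 8 = √62, so (α - 8)² = 62, giving α² - 16α + 2 = 0. Degree 2 and α ∉ ℚ, so this is the minimal polynomial.

Minimal polynomial: x² - 16x + 2


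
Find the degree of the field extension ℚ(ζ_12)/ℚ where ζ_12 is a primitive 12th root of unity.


[ℚ(ζ_n):ℚ] = deg Φ_n(x) = φ(n). Here φ(12) = 4

[ℚ(ζ_12)/ℚ where ζ_12 is a primitive 12th root of unity] = 4


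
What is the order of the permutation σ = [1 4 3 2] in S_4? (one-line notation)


Cycle decomposition: (2 4)
Cycle lengths: 2
Order = lcm(2) = 2

ord(σ) = 2


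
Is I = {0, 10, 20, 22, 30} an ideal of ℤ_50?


Check ideal conditions for I = {0, 10, 20, 22, 30} in ℤ_50:
(1) I is an additive subgroup? No
(2) For r ∈ ℤ_50 and a ∈ I: r·a ∈ I? No  [counterexample: r=2, a=20, r·a mod 50 = 40 ∉ I]

No, I is not an ideal of ℤ_50


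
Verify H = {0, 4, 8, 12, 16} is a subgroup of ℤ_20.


Subgroup test for H = {0, 4, 8, 12, 16} in (ℤ_20, +):
(1) 0 ∈ H? Yes
(2) Closure: for all a,b ∈ H, (a+b) mod 20 ∈ H? Yes
(3) Inverses: for all a ∈ H, -a mod 20 ∈ H? Yes

Yes, H is a subgroup of ℤ_20


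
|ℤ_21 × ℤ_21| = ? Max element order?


|ℤ_21 × ℤ_21| = 21 × 21 = 441
Max element order = lcm(21,21) = 21
Cyclic? No (gcd=21)

|ℤ_21×ℤ_21| = 441, max element order = 21


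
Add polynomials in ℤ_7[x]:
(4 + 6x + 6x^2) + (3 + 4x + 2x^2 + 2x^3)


Add coefficients mod 7:
x^0: 4 + 3 = 0 (mod 7)
x^1: 6 + 4 = 3 (mod 7)
x^2: 6 + 2 = 1 (mod 7)
x^3: 0 + 2 = 2 (mod 7)
Result: 3x + x^2 + 2x^3

f + g = 3x + x^2 + 2x^3


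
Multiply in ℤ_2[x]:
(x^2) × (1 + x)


Expand and collect like terms; reduce coefficients mod 2:
x^0: 0·1 = 0 ≡ 0 (mod 2)
x^1: 0·1 + 0·1 = 0 ≡ 0 (mod 2)
x^2: 0·1 + 1·1 = 1 ≡ 1 (mod 2)
x^3: 1·1 = 1 ≡ 1 (mod 2)
Result: x^2 + x^3

f · g = x^2 + x^3


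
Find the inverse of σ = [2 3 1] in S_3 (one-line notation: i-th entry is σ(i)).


To find σ⁻¹, swap domain and range:
σ(1) = 2 → σ⁻¹(2) = 1
σ(2) = 3 → σ⁻¹(3) = 2
σ(3) = 1 → σ⁻¹(1) = 3

σ⁻¹ = [3 1 2]


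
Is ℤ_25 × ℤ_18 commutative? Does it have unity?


Direct product ring; commutative with unity (1,1); but (1,0)·(0,1) = (0,0) gives zero divisors, so not an integral domain
Commutative: Yes
Integral domain: No
Has unity: Yes

ℤ_25 × ℤ_18: Commutative=Yes, Unity=Yes


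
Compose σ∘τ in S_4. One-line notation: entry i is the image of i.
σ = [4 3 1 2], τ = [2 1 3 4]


σ∘τ: apply τ first, then σ
1 →τ 2 →σ 3
2 →τ 1 →σ 4
3 →τ 3 →σ 1
4 →τ 4 →σ 2

σ∘τ = [3 4 1 2]


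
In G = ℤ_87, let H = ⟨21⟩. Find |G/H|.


|⟨21⟩| = n / gcd(21, 87) = 87 / 3 = 29
H is normal (ℤ_87 is abelian).
|G/H| = |G| / |H| = 87 / 29 = 3

|G/H| = 3


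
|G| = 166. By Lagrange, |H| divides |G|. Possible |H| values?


Lagrange's theorem: |H| divides |G|
|G| = 166
Divisors of 166: 1, 2, 83, 166

Possible subgroup orders: {1, 2, 83, 166}


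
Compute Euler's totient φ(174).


Factor n: 174 = 2 × 3 × 29
φ(n) = n · ∏(1 - 1/p) over distinct primes p | n
φ(174) = 174 · (1 - 1/2) · (1 - 1/3) · (1 - 1/29) = 56

φ(174) = 56


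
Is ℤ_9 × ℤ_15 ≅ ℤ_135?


Comparing ℤ_9 × ℤ_15 and ℤ_135:
gcd(9,15) = 3 ≠ 1. Max element order in ℤ_9×ℤ_15 is lcm(9,15) = 45 < 135, so it has no element of order 135

No, ℤ_9 × ℤ_15 ≇ ℤ_135


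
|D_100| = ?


|D_n| = 2n (n rotations and n reflections)
|D_100| = 2×100 = 200

|D_100| = 200


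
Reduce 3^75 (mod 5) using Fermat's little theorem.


Fermat's little theorem: if p is prime and gcd(a,p)=1, then a^(p-1) ≡ 1 (mod p)
p = 5 is prime, gcd(3,5) = 1
Reduce exponent: 75 mod 4 = 3
So 3^75 ≡ 3^3 (mod 5)
3^3 mod 5 = 2

3^75 ≡ 2 (mod 5)


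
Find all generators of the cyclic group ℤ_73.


g generates ℤ_n iff gcd(g,n) = 1
Prime factors of 73: 73
Generators are g ∈ {1,...,72} not divisible by any of these primes.
Generators: {1, 2, 3, 4, 5, 6, 7, 8, 9, 10, 11, 12, 13, 14, 15, 16, 17, 18, 19, 20, 21, 22, 23, 24, 25, 26, 27, 28, 29, 30, 31, 32, 33, 34, 35, 36, 37, 38, 39, 40, 41, 42, 43, 44, 45, 46, 47, 48, 49, 50, 51, 52, 53, 54, 55, 56, 57, 58, 59, 60, 61, 62, 63, 64, 65, 66, 67, 68, 69, 70, 71, 72}
Number of generators = φ(73) = 72

Generators of ℤ_73 = {1, 2, 3, 4, 5, 6, 7, 8, 9, 10, 11, 12, 13, 14, 15, 16, 17, 18, 19, 20, 21, 22, 23, 24, 25, 26, 27, 28, 29, 30, 31, 32, 33, 34, 35, 36, 37, 38, 39, 40, 41, 42, 43, 44, 45, 46, 47, 48, 49, 50, 51, 52, 53, 54, 55, 56, 57, 58, 59, 60, 61, 62, 63, 64, 65, 66, 67, 68, 69, 70, 71, 72}


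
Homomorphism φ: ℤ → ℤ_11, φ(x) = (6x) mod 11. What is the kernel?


Kernel = preimage of identity
ker(φ) = {x ∈ ℤ : 6x ≡ 0 (mod 11)}. gcd(6,11) = 1, so 6x ≡ 0 (mod 11) ⟺ x ≡ 0 (mod 11/1 = 11). Hence ker(φ) = 11ℤ

ker(φ) = 11ℤ


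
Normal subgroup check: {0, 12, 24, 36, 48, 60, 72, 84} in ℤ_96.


H = {0, 12, 24, 36, 48, 60, 72, 84} in ℤ_96
ℤ_96 is abelian; every subgroup of an abelian group is normal

Yes, normal subgroup


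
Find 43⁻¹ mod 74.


Use the extended Euclidean algorithm to write 1 = 43·s + 74·t; then s mod 74 is the inverse.
Euclidean algorithm:
  43 = 0·74 + 43
  74 = 1·43 + 31
  43 = 1·31 + 12
  31 = 2·12 + 7
  12 = 1·7 + 5
  7 = 1·5 + 2
  5 = 2·2 + 1
  2 = 2·1 + 0
gcd(43,74) = 1
Back-substitution gives: 43·(31) + 74·(-18) = 1
So 43⁻¹ ≡ 31 ≡ 31 (mod 74)
Check: 43 × 31 = 1333 ≡ 1 (mod 74) ✓

43⁻¹ ≡ 31 (mod 74)


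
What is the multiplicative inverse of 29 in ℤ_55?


Use the extended Euclidean algorithm to write 1 = 29·s + 55·t; then s mod 55 is the inverse.
Euclidean algorithm:
  29 = 0·55 + 29
  55 = 1·29 + 26
  29 = 1·26 + 3
  26 = 8·3 + 2
  3 = 1·2 + 1
  2 = 2·1 + 0
gcd(29,55) = 1
Back-substitution gives: 29·(19) + 55·(-10) = 1
So 29⁻¹ ≡ 19 ≡ 19 (mod 55)
Check: 29 × 19 = 551 ≡ 1 (mod 55) ✓

29⁻¹ ≡ 19 (mod 55)


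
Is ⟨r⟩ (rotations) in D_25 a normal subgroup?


H = ⟨r⟩ (rotations) in D_25
The rotation subgroup ⟨r⟩ has index 2 in D_25, so it is normal

Yes, normal subgroup


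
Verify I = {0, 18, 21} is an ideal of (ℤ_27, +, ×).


Check ideal conditions for I = {0, 18, 21} in ℤ_27:
(1) I is an additive subgroup? No
(2) For r ∈ ℤ_27 and a ∈ I: r·a ∈ I? No  [counterexample: r=2, a=18, r·a mod 27 = 9 ∉ I]

No, I is not an ideal of ℤ_27


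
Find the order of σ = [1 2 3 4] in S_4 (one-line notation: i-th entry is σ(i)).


Cycle decomposition: identity (all elements fixed)
Order = 1 (identity has order 1)

ord(σ) = 1


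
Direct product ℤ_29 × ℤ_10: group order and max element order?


|ℤ_29 × ℤ_10| = 29 × 10 = 290
Max element order = lcm(29,10) = 290
Cyclic? Yes (gcd=1)

|ℤ_29×ℤ_10| = 290, max element order = 290


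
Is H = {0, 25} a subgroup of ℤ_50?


Subgroup test for H = {0, 25} in (ℤ_50, +):
(1) 0 ∈ H? Yes
(2) Closure: for all a,b ∈ H, (a+b) mod 50 ∈ H? Yes
(3) Inverses: for all a ∈ H, -a mod 50 ∈ H? Yes

Yes, H is a subgroup of ℤ_50


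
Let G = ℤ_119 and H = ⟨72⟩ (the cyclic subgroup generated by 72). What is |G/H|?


|⟨72⟩| = n / gcd(72, 119) = 119 / 1 = 119
H is normal (ℤ_119 is abelian).
|G/H| = |G| / |H| = 119 / 119 = 1

|G/H| = 1


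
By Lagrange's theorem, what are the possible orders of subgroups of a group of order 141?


Lagrange's theorem: |H| divides |G|
|G| = 141
Divisors of 141: 1, 3, 47, 141

Possible subgroup orders: {1, 3, 47, 141}


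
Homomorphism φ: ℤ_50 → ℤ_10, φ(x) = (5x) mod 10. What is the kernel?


Kernel = preimage of identity
ker(φ) = {x ∈ ℤ_50 : 5x ≡ 0 (mod 10)}. Since 10 | 50, φ is well-defined. The kernel is the cyclic subgroup ⟨2⟩ of ℤ_50 (order 25), i.e. {0, 2, 4, 6, 8, 10, 12, 14, 16, 18, 20, 22, 24, 26, 28, 30, 32, 34, 36, 38, 40, 42, 44, 46, 48}

ker(φ) = {0, 2, 4, 6, 8, 10, 12, 14, 16, 18, 20, 22, 24, 26, 28, 30, 32, 34, 36, 38, 40, 42, 44, 46, 48}


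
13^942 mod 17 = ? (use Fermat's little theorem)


Fermat's little theorem: if p is prime and gcd(a,p)=1, then a^(p-1) ≡ 1 (mod p)
p = 17 is prime, gcd(13,17) = 1
Reduce exponent: 942 mod 16 = 14
So 13^942 ≡ 13^14 (mod 17)
13^14 mod 17 = 16

13^942 ≡ 16 (mod 17)


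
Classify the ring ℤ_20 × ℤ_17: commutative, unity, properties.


Direct product ring; commutative with unity (1,1); but (1,0)·(0,1) = (0,0) gives zero divisors, so not an integral domain
Commutative: Yes
Integral domain: No
Has unity: Yes

ℤ_20 × ℤ_17: Commutative=Yes, Unity=Yes


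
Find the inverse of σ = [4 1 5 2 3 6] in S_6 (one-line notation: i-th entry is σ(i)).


To find σ⁻¹, swap domain and range:
σ(1) = 4 → σ⁻¹(4) = 1
σ(2) = 1 → σ⁻¹(1) = 2
σ(3) = 5 → σ⁻¹(5) = 3
σ(4) = 2 → σ⁻¹(2) = 4
σ(5) = 3 → σ⁻¹(3) = 5
σ(6) = 6 → σ⁻¹(6) = 6

σ⁻¹ = [2 4 5 1 3 6]


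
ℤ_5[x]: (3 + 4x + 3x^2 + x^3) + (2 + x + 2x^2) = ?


Add coefficients mod 5:
x^0: 3 + 2 = 0 (mod 5)
x^1: 4 + 1 = 0 (mod 5)
x^2: 3 + 2 = 0 (mod 5)
x^3: 1 + 0 = 1 (mod 5)
Result: x^3

f + g = x^3


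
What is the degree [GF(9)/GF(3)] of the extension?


GF(9) = GF(3^2), so the extension degree is 2

[GF(9)/GF(3)] = 2


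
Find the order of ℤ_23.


ℤ_n has n elements.

|ℤ_23| = 23


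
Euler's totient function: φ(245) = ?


Factor n: 245 = 5 × 7^2
φ(n) = n · ∏(1 - 1/p) over distinct primes p | n
φ(245) = 245 · (1 - 1/5) · (1 - 1/7) = 168

φ(245) = 168


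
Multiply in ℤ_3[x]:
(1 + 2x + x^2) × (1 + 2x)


Expand and collect like terms; reduce coefficients mod 3:
x^0: 1·1 = 1 ≡ 1 (mod 3)
x^1: 1·2 + 2·1 = 4 ≡ 1 (mod 3)
x^2: 2·2 + 1·1 = 5 ≡ 2 (mod 3)
x^3: 1·2 = 2 ≡ 2 (mod 3)
Result: 1 + x + 2x^2 + 2x^3

f · g = 1 + x + 2x^2 + 2x^3


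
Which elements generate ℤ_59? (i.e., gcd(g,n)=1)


g generates ℤ_n iff gcd(g,n) = 1
Prime factors of 59: 59
Generators are g ∈ {1,...,58} not divisible by any of these primes.
Generators: {1, 2, 3, 4, 5, 6, 7, 8, 9, 10, 11, 12, 13, 14, 15, 16, 17, 18, 19, 20, 21, 22, 23, 24, 25, 26, 27, 28, 29, 30, 31, 32, 33, 34, 35, 36, 37, 38, 39, 40, 41, 42, 43, 44, 45, 46, 47, 48, 49, 50, 51, 52, 53, 54, 55, 56, 57, 58}
Number of generators = φ(59) = 58

Generators of ℤ_59 = {1, 2, 3, 4, 5, 6, 7, 8, 9, 10, 11, 12, 13, 14, 15, 16, 17, 18, 19, 20, 21, 22, 23, 24, 25, 26, 27, 28, 29, 30, 31, 32, 33, 34, 35, 36, 37, 38, 39, 40, 41, 42, 43, 44, 45, 46, 47, 48, 49, 50, 51, 52, 53, 54, 55, 56, 57, 58}


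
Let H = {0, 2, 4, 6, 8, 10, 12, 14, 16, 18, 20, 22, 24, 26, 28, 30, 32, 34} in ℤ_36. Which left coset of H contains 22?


22 + H = {22 + h (mod 36) : h ∈ H}
22+0=22, 22+2=24, 22+4=26, 22+6=28, 22+8=30, 22+10=32, 22+12=34, 22+14=0, 22+16=2, 22+18=4, 22+20=6, 22+22=8, 22+24=10, 22+26=12, 22+28=14, 22+30=16, 22+32=18, 22+34=20
22 + H = {0, 2, 4, 6, 8, 10, 12, 14, 16, 18, 20, 22, 24, 26, 28, 30, 32, 34} = 0 + H

22 + H = {0, 2, 4, 6, 8, 10, 12, 14, 16, 18, 20, 22, 24, 26, 28, 30, 32, 34}


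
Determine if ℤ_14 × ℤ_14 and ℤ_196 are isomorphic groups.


Comparing ℤ_14 × ℤ_14 and ℤ_196:
gcd(14,14) = 14 ≠ 1. Max element order in ℤ_14×ℤ_14 is lcm(14,14) = 14 < 196, so it has no element of order 196

No, ℤ_14 × ℤ_14 ≇ ℤ_196


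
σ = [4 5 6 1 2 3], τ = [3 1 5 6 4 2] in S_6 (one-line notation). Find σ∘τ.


σ∘τ: apply τ first, then σ
1 →τ 3 →σ 6
2 →τ 1 →σ 4
3 →τ 5 →σ 2
4 →τ 6 →σ 3
5 →τ 4 →σ 1
6 →τ 2 →σ 5

σ∘τ = [6 4 2 3 1 5]


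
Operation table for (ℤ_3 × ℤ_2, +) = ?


Elements: {(0,0), (0,1), (1,0), (1,1), (2,0), (2,1)}
Operation: componentwise addition mod (3, 2)
Entry (a, b) = ((a₁+b₁) mod 3, (a₂+b₂) mod 2)

Cayley table:
      | (0,0) | (0,1) | (1,0) | (1,1) | (2,0) | (2,1)
(0,0) | (0,0) | (0,1) | (1,0) | (1,1) | (2,0) | (2,1)
(0,1) | (0,1) | (0,0) | (1,1) | (1,0) | (2,1) | (2,0)
(1,0) | (1,0) | (1,1) | (2,0) | (2,1) | (0,0) | (0,1)
(1,1) | (1,1) | (1,0) | (2,1) | (2,0) | (0,1) | (0,0)
(2,0) | (2,0) | (2,1) | (0,0) | (0,1) | (1,0) | (1,1)
(2,1) | (2,1) | (2,0) | (0,1) | (0,0) | (1,1) | (1,0)


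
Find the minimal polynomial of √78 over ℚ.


√78 satisfies x² - 78 = 0, irreducible over ℚ since 78 is squarefree

Minimal polynomial: x² - 78


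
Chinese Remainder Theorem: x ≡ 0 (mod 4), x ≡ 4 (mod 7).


m₁ = 4, m₂ = 7, gcd = 1, so CRT applies. M = m₁·m₂ = 28
Let M₁ = M/m₁ = 7, M₂ = M/m₂ = 4
Find y₁ ≡ M₁⁻¹ (mod m₁): 7⁻¹ ≡ 3 (mod 4)
Find y₂ ≡ M₂⁻¹ (mod m₂): 4⁻¹ ≡ 2 (mod 7)
x = a₁·M₁·y₁ + a₂·M₂·y₂ = 0·7·3 + 4·4·2 = 32
Reduce mod 28: x ≡ 4
Check: 4 mod 4 = 0 ✓, 4 mod 7 = 4 ✓

x ≡ 4 (mod 28)


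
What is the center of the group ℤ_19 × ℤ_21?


Z(G) = {g ∈ G | gx = xg for all x ∈ G}
Direct product of abelian groups is abelian, so Z(G) = G

Z(ℤ_19 × ℤ_21) = ℤ_19 × ℤ_21


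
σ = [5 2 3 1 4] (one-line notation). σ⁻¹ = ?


To find σ⁻¹, swap domain and range:
σ(1) = 5 → σ⁻¹(5) = 1
σ(2) = 2 → σ⁻¹(2) = 2
σ(3) = 3 → σ⁻¹(3) = 3
σ(4) = 1 → σ⁻¹(1) = 4
σ(5) = 4 → σ⁻¹(4) = 5

σ⁻¹ = [4 2 3 5 1]


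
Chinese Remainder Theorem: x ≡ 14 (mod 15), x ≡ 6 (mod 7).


m₁ = 15, m₂ = 7, gcd = 1, so CRT applies. M = m₁·m₂ = 105
Let M₁ = M/m₁ = 7, M₂ = M/m₂ = 15
Find y₁ ≡ M₁⁻¹ (mod m₁): 7⁻¹ ≡ 13 (mod 15)
Find y₂ ≡ M₂⁻¹ (mod m₂): 15⁻¹ ≡ 1 (mod 7)
x = a₁·M₁·y₁ + a₂·M₂·y₂ = 14·7·13 + 6·15·1 = 1364
Reduce mod 105: x ≡ 104
Check: 104 mod 15 = 14 ✓, 104 mod 7 = 6 ✓

x ≡ 104 (mod 105)


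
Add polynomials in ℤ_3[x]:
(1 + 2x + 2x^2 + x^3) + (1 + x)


Add coefficients mod 3:
x^0: 1 + 1 = 2 (mod 3)
x^1: 2 + 1 = 0 (mod 3)
x^2: 2 + 0 = 2 (mod 3)
x^3: 1 + 0 = 1 (mod 3)
Result: 2 + 2x^2 + x^3

f + g = 2 + 2x^2 + x^3


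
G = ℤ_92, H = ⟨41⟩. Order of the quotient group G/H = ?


|⟨41⟩| = n / gcd(41, 92) = 92 / 1 = 92
H is normal (ℤ_92 is abelian).
|G/H| = |G| / |H| = 92 / 92 = 1

|G/H| = 1


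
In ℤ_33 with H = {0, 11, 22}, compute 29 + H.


29 + H = {29 + h (mod 33) : h ∈ H}
29+0=29, 29+11=7, 29+22=18
29 + H = {7, 18, 29} = 7 + H

29 + H = {7, 18, 29}


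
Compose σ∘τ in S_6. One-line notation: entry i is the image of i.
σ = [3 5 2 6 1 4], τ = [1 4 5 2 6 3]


σ∘τ: apply τ first, then σ
1 →τ 1 →σ 3
2 →τ 4 →σ 6
3 →τ 5 →σ 1
4 →τ 2 →σ 5
5 →τ 6 →σ 4
6 →τ 3 →σ 2

σ∘τ = [3 6 1 5 4 2]


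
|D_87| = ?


|D_n| = 2n (n rotations and n reflections)
|D_87| = 2×87 = 174

|D_87| = 174


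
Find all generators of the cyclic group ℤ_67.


g generates ℤ_n iff gcd(g,n) = 1
Prime factors of 67: 67
Generators are g ∈ {1,...,66} not divisible by any of these primes.
Generators: {1, 2, 3, 4, 5, 6, 7, 8, 9, 10, 11, 12, 13, 14, 15, 16, 17, 18, 19, 20, 21, 22, 23, 24, 25, 26, 27, 28, 29, 30, 31, 32, 33, 34, 35, 36, 37, 38, 39, 40, 41, 42, 43, 44, 45, 46, 47, 48, 49, 50, 51, 52, 53, 54, 55, 56, 57, 58, 59, 60, 61, 62, 63, 64, 65, 66}
Number of generators = φ(67) = 66

Generators of ℤ_67 = {1, 2, 3, 4, 5, 6, 7, 8, 9, 10, 11, 12, 13, 14, 15, 16, 17, 18, 19, 20, 21, 22, 23, 24, 25, 26, 27, 28, 29, 30, 31, 32, 33, 34, 35, 36, 37, 38, 39, 40, 41, 42, 43, 44, 45, 46, 47, 48, 49, 50, 51, 52, 53, 54, 55, 56, 57, 58, 59, 60, 61, 62, 63, 64, 65, 66}


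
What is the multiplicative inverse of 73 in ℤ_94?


Use the extended Euclidean algorithm to write 1 = 73·s + 94·t; then s mod 94 is the inverse.
Euclidean algorithm:
  73 = 0·94 + 73
  94 = 1·73 + 21
  73 = 3·21 + 10
  21 = 2·10 + 1
  10 = 10·1 + 0
gcd(73,94) = 1
Back-substitution gives: 73·(-9) + 94·(7) = 1
So 73⁻¹ ≡ -9 ≡ 85 (mod 94)
Check: 73 × 85 = 6205 ≡ 1 (mod 94) ✓

73⁻¹ ≡ 85 (mod 94)


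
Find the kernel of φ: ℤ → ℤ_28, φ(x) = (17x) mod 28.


Kernel = preimage of identity
ker(φ) = {x ∈ ℤ : 17x ≡ 0 (mod 28)}. gcd(17,28) = 1, so 17x ≡ 0 (mod 28) ⟺ x ≡ 0 (mod 28/1 = 28). Hence ker(φ) = 28ℤ

ker(φ) = 28ℤ


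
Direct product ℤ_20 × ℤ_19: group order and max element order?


|ℤ_20 × ℤ_19| = 20 × 19 = 380
Max element order = lcm(20,19) = 380
Cyclic? Yes (gcd=1)

|ℤ_20×ℤ_19| = 380, max element order = 380


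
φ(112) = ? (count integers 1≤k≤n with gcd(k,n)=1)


Factor n: 112 = 2^4 × 7
φ(n) = n · ∏(1 - 1/p) over distinct primes p | n
φ(112) = 112 · (1 - 1/2) · (1 - 1/7) = 48

φ(112) = 48


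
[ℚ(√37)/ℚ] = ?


√37 has minimal polynomial x² - 37 (irreducible over ℚ since 37 is squarefree)

[ℚ(√37)/ℚ] = 2


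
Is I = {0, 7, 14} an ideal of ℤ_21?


Check ideal conditions for I = {0, 7, 14} in ℤ_21:
(1) I is an additive subgroup? Yes
(2) For r ∈ ℤ_21 and a ∈ I: r·a ∈ I? Yes

Yes, I is an ideal of ℤ_21


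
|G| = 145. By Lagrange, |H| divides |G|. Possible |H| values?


Lagrange's theorem: |H| divides |G|
|G| = 145
Divisors of 145: 1, 5, 29, 145

Possible subgroup orders: {1, 5, 29, 145}


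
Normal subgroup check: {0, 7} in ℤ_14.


H = {0, 7} in ℤ_14
ℤ_14 is abelian; every subgroup of an abelian group is normal

Yes, normal subgroup


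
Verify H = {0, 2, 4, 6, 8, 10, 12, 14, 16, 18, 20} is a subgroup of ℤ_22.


Subgroup test for H = {0, 2, 4, 6, 8, 10, 12, 14, 16, 18, 20} in (ℤ_22, +):
(1) 0 ∈ H? Yes
(2) Closure: for all a,b ∈ H, (a+b) mod 22 ∈ H? Yes
(3) Inverses: for all a ∈ H, -a mod 22 ∈ H? Yes

Yes, H is a subgroup of ℤ_22


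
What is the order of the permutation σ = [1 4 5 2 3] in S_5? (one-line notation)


Cycle decomposition: (2 4) (3 5)
Cycle lengths: 2, 2
Order = lcm(2, 2) = 2

ord(σ) = 2


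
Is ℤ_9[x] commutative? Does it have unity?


ℤ_9 has zero divisors (3·3 ≡ 0), and these lift to constant zero divisors in ℤ_9[x]; so not an integral domain
Commutative: Yes
Integral domain: No
Has unity: Yes

ℤ_9[x]: Commutative=Yes, Unity=Yes


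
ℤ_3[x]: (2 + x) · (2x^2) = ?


Expand and collect like terms; reduce coefficients mod 3:
x^0: 2·0 = 0 ≡ 0 (mod 3)
x^1: 2·0 + 1·0 = 0 ≡ 0 (mod 3)
x^2: 2·2 + 1·0 = 4 ≡ 1 (mod 3)
x^3: 1·2 = 2 ≡ 2 (mod 3)
Result: x^2 + 2x^3

f · g = x^2 + 2x^3


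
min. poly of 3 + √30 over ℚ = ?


Let α = 3 + √30. Then α - 3 = √30, so (α - 3)² = 30, giving α² - 6α - 21 = 0. Degree 2 and α ∉ ℚ, so this is the minimal polynomial.

Minimal polynomial: x² - 6x - 21


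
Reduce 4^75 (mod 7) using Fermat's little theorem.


Fermat's little theorem: if p is prime and gcd(a,p)=1, then a^(p-1) ≡ 1 (mod p)
p = 7 is prime, gcd(4,7) = 1
Reduce exponent: 75 mod 6 = 3
So 4^75 ≡ 4^3 (mod 7)
4^3 mod 7 = 1

4^75 ≡ 1 (mod 7)


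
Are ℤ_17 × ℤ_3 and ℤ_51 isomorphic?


Comparing ℤ_17 × ℤ_3 and ℤ_51:
gcd(17,3) = 1, so ℤ_17 × ℤ_3 ≅ ℤ_51 (CRT)

Yes, ℤ_17 × ℤ_3 ≅ ℤ_51


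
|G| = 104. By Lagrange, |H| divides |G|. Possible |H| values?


Lagrange's theorem: |H| divides |G|
|G| = 104
Divisors of 104: 1, 2, 4, 8, 13, 26, 52, 104

Possible subgroup orders: {1, 2, 4, 8, 13, 26, 52, 104}


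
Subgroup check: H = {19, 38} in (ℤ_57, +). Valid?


Subgroup test for H = {19, 38} in (ℤ_57, +):
(1) 0 ∈ H? No
(2) Closure: for all a,b ∈ H, (a+b) mod 57 ∈ H? No  [counterexample: 19 + 38 = 0 ∉ H]
(3) Inverses: for all a ∈ H, -a mod 57 ∈ H? Yes

No, H is not a subgroup of ℤ_57


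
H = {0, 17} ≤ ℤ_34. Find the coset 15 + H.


15 + H = {15 + h (mod 34) : h ∈ H}
15+0=15, 15+17=32

15 + H = {15, 32}


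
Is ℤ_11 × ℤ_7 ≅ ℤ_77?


Comparing ℤ_11 × ℤ_7 and ℤ_77:
gcd(11,7) = 1, so ℤ_11 × ℤ_7 ≅ ℤ_77 (CRT)

Yes, ℤ_11 × ℤ_7 ≅ ℤ_77


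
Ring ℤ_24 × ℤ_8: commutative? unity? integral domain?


Direct product ring; commutative with unity (1,1); but (1,0)·(0,1) = (0,0) gives zero divisors, so not an integral domain
Commutative: Yes
Integral domain: No
Has unity: Yes

ℤ_24 × ℤ_8: Commutative=Yes, Unity=Yes


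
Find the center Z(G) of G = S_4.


Z(G) = {g ∈ G | gx = xg for all x ∈ G}
S_n is non-abelian for n ≥ 3; Z(S_4) is trivial

Z(S_4) = {e}


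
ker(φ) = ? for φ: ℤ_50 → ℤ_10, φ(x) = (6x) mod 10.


Kernel = preimage of identity
ker(φ) = {x ∈ ℤ_50 : 6x ≡ 0 (mod 10)}. Since 10 | 50, φ is well-defined. The kernel is the cyclic subgroup ⟨5⟩ of ℤ_50 (order 10), i.e. {0, 5, 10, 15, 20, 25, 30, 35, 40, 45}

ker(φ) = {0, 5, 10, 15, 20, 25, 30, 35, 40, 45}


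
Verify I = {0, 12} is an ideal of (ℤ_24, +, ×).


Check ideal conditions for I = {0, 12} in ℤ_24:
(1) I is an additive subgroup? Yes
(2) For r ∈ ℤ_24 and a ∈ I: r·a ∈ I? Yes

Yes, I is an ideal of ℤ_24


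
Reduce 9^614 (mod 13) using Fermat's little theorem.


Fermat's little theorem: if p is prime and gcd(a,p)=1, then a^(p-1) ≡ 1 (mod p)
p = 13 is prime, gcd(9,13) = 1
Reduce exponent: 614 mod 12 = 2
So 9^614 ≡ 9^2 (mod 13)
9^2 mod 13 = 3

9^614 ≡ 3 (mod 13)


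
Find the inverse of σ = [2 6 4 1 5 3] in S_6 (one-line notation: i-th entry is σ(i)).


To find σ⁻¹, swap domain and range:
σ(1) = 2 → σ⁻¹(2) = 1
σ(2) = 6 → σ⁻¹(6) = 2
σ(3) = 4 → σ⁻¹(4) = 3
σ(4) = 1 → σ⁻¹(1) = 4
σ(5) = 5 → σ⁻¹(5) = 5
σ(6) = 3 → σ⁻¹(3) = 6

σ⁻¹ = [4 1 6 3 5 2]


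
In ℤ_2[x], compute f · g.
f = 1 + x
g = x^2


Expand and collect like terms; reduce coefficients mod 2:
x^0: 1·0 = 0 ≡ 0 (mod 2)
x^1: 1·0 + 1·0 = 0 ≡ 0 (mod 2)
x^2: 1·1 + 1·0 = 1 ≡ 1 (mod 2)
x^3: 1·1 = 1 ≡ 1 (mod 2)
Result: x^2 + x^3

f · g = x^2 + x^3


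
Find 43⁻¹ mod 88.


Use the extended Euclidean algorithm to write 1 = 43·s + 88·t; then s mod 88 is the inverse.
Euclidean algorithm:
  43 = 0·88 + 43
  88 = 2·43 + 2
  43 = 21·2 + 1
  2 = 2·1 + 0
gcd(43,88) = 1
Back-substitution gives: 43·(43) + 88·(-21) = 1
So 43⁻¹ ≡ 43 ≡ 43 (mod 88)
Check: 43 × 43 = 1849 ≡ 1 (mod 88) ✓

43⁻¹ ≡ 43 (mod 88)


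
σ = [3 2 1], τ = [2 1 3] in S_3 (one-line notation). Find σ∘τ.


σ∘τ: apply τ first, then σ
1 →τ 2 →σ 2
2 →τ 1 →σ 3
3 →τ 3 →σ 1

σ∘τ = [2 3 1]


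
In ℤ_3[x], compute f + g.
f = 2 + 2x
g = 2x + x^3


Add coefficients mod 3:
x^0: 2 + 0 = 2 (mod 3)
x^1: 2 + 2 = 1 (mod 3)
x^2: 0 + 0 = 0 (mod 3)
x^3: 0 + 1 = 1 (mod 3)
Result: 2 + x + x^3

f + g = 2 + x + x^3


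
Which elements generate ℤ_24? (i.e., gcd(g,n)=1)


g generates ℤ_n iff gcd(g,n) = 1
Prime factors of 24: 2, 3
Generators are g ∈ {1,...,23} not divisible by any of these primes.
Generators: {1, 5, 7, 11, 13, 17, 19, 23}
Number of generators = φ(24) = 8

Generators of ℤ_24 = {1, 5, 7, 11, 13, 17, 19, 23}


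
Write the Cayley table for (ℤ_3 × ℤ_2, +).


Elements: {(0,0), (0,1), (1,0), (1,1), (2,0), (2,1)}
Operation: componentwise addition mod (3, 2)
Entry (a, b) = ((a₁+b₁) mod 3, (a₂+b₂) mod 2)

Cayley table:
      | (0,0) | (0,1) | (1,0) | (1,1) | (2,0) | (2,1)
(0,0) | (0,0) | (0,1) | (1,0) | (1,1) | (2,0) | (2,1)
(0,1) | (0,1) | (0,0) | (1,1) | (1,0) | (2,1) | (2,0)
(1,0) | (1,0) | (1,1) | (2,0) | (2,1) | (0,0) | (0,1)
(1,1) | (1,1) | (1,0) | (2,1) | (2,0) | (0,1) | (0,0)
(2,0) | (2,0) | (2,1) | (0,0) | (0,1) | (1,0) | (1,1)
(2,1) | (2,1) | (2,0) | (0,1) | (0,0) | (1,1) | (1,0)


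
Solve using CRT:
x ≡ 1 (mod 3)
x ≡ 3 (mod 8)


m₁ = 3, m₂ = 8, gcd = 1, so CRT applies. M = m₁·m₂ = 24
Let M₁ = M/m₁ = 8, M₂ = M/m₂ = 3
Find y₁ ≡ M₁⁻¹ (mod m₁): 8⁻¹ ≡ 2 (mod 3)
Find y₂ ≡ M₂⁻¹ (mod m₂): 3⁻¹ ≡ 3 (mod 8)
x = a₁·M₁·y₁ + a₂·M₂·y₂ = 1·8·2 + 3·3·3 = 43
Reduce mod 24: x ≡ 19
Check: 19 mod 3 = 1 ✓, 19 mod 8 = 3 ✓

x ≡ 19 (mod 24)


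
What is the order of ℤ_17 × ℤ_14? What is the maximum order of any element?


|ℤ_17 × ℤ_14| = 17 × 14 = 238
Max element order = lcm(17,14) = 238
Cyclic? Yes (gcd=1)

|ℤ_17×ℤ_14| = 238, max element order = 238


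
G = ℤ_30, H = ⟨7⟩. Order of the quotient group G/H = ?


|⟨7⟩| = n / gcd(7, 30) = 30 / 1 = 30
H is normal (ℤ_30 is abelian).
|G/H| = |G| / |H| = 30 / 30 = 1

|G/H| = 1


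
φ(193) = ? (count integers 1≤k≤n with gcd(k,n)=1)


Factor n: 193 = 193
φ(n) = n · ∏(1 - 1/p) over distinct primes p | n
φ(193) = 193 · (1 - 1/193) = 192

φ(193) = 192


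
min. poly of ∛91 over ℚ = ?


∛91 satisfies x³ - 91 = 0, irreducible over ℚ (no rational root; 91 is not a perfect cube)

Minimal polynomial: x³ - 91


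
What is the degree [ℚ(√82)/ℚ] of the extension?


√82 has minimal polynomial x² - 82 (irreducible over ℚ since 82 is squarefree)

[ℚ(√82)/ℚ] = 2


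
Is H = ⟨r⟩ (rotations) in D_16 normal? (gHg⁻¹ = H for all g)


H = ⟨r⟩ (rotations) in D_16
The rotation subgroup ⟨r⟩ has index 2 in D_16, so it is normal

Yes, normal subgroup


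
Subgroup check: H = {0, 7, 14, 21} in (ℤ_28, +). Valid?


Subgroup test for H = {0, 7, 14, 21} in (ℤ_28, +):
(1) 0 ∈ H? Yes
(2) Closure: for all a,b ∈ H, (a+b) mod 28 ∈ H? Yes
(3) Inverses: for all a ∈ H, -a mod 28 ∈ H? Yes

Yes, H is a subgroup of ℤ_28


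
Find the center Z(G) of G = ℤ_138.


Z(G) = {g ∈ G | gx = xg for all x ∈ G}
ℤ_138 is abelian, so Z(G) = G

Z(ℤ_138) = ℤ_138


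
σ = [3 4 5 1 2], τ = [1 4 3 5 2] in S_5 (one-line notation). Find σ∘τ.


σ∘τ: apply τ first, then σ
1 →τ 1 →σ 3
2 →τ 4 →σ 1
3 →τ 3 →σ 5
4 →τ 5 →σ 2
5 →τ 2 →σ 4

σ∘τ = [3 1 5 2 4]


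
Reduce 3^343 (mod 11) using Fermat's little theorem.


Fermat's little theorem: if p is prime and gcd(a,p)=1, then a^(p-1) ≡ 1 (mod p)
p = 11 is prime, gcd(3,11) = 1
Reduce exponent: 343 mod 10 = 3
So 3^343 ≡ 3^3 (mod 11)
3^3 mod 11 = 5

3^343 ≡ 5 (mod 11)


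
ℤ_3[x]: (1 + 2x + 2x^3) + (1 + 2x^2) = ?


Add coefficients mod 3:
x^0: 1 + 1 = 2 (mod 3)
x^1: 2 + 0 = 2 (mod 3)
x^2: 0 + 2 = 2 (mod 3)
x^3: 2 + 0 = 2 (mod 3)
Result: 2 + 2x + 2x^2 + 2x^3

f + g = 2 + 2x + 2x^2 + 2x^3


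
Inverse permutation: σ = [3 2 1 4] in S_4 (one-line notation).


To find σ⁻¹, swap domain and range:
σ(1) = 3 → σ⁻¹(3) = 1
σ(2) = 2 → σ⁻¹(2) = 2
σ(3) = 1 → σ⁻¹(1) = 3
σ(4) = 4 → σ⁻¹(4) = 4

σ⁻¹ = [3 2 1 4]


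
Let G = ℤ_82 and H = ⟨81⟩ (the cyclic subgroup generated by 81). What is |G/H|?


|⟨81⟩| = n / gcd(81, 82) = 82 / 1 = 82
H is normal (ℤ_82 is abelian).
|G/H| = |G| / |H| = 82 / 82 = 1

|G/H| = 1


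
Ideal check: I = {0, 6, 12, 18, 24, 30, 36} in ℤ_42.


Check ideal conditions for I = {0, 6, 12, 18, 24, 30, 36} in ℤ_42:
(1) I is an additive subgroup? Yes
(2) For r ∈ ℤ_42 and a ∈ I: r·a ∈ I? Yes

Yes, I is an ideal of ℤ_42


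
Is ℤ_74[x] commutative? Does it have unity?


ℤ_74 has zero divisors (2·37 ≡ 0), and these lift to constant zero divisors in ℤ_74[x]; so not an integral domain
Commutative: Yes
Integral domain: No
Has unity: Yes

ℤ_74[x]: Commutative=Yes, Unity=Yes


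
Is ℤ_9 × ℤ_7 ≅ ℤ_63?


Comparing ℤ_9 × ℤ_7 and ℤ_63:
gcd(9,7) = 1, so ℤ_9 × ℤ_7 ≅ ℤ_63 (CRT)

Yes, ℤ_9 × ℤ_7 ≅ ℤ_63


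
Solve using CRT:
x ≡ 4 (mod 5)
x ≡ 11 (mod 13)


m₁ = 5, m₂ = 13, gcd = 1, so CRT applies. M = m₁·m₂ = 65
Let M₁ = M/m₁ = 13, M₂ = M/m₂ = 5
Find y₁ ≡ M₁⁻¹ (mod m₁): 13⁻¹ ≡ 2 (mod 5)
Find y₂ ≡ M₂⁻¹ (mod m₂): 5⁻¹ ≡ 8 (mod 13)
x = a₁·M₁·y₁ + a₂·M₂·y₂ = 4·13·2 + 11·5·8 = 544
Reduce mod 65: x ≡ 24
Check: 24 mod 5 = 4 ✓, 24 mod 13 = 11 ✓

x ≡ 24 (mod 65)


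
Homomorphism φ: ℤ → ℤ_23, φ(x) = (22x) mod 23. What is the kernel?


Kernel = preimage of identity
ker(φ) = {x ∈ ℤ : 22x ≡ 0 (mod 23)}. gcd(22,23) = 1, so 22x ≡ 0 (mod 23) ⟺ x ≡ 0 (mod 23/1 = 23). Hence ker(φ) = 23ℤ

ker(φ) = 23ℤ


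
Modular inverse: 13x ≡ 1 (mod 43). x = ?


Use the extended Euclidean algorithm to write 1 = 13·s + 43·t; then s mod 43 is the inverse.
Euclidean algorithm:
  13 = 0·43 + 13
  43 = 3·13 + 4
  13 = 3·4 + 1
  4 = 4·1 + 0
gcd(13,43) = 1
Back-substitution gives: 13·(10) + 43·(-3) = 1
So 13⁻¹ ≡ 10 ≡ 10 (mod 43)
Check: 13 × 10 = 130 ≡ 1 (mod 43) ✓

13⁻¹ ≡ 10 (mod 43)


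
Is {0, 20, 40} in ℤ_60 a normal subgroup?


H = {0, 20, 40} in ℤ_60
ℤ_60 is abelian; every subgroup of an abelian group is normal

Yes, normal subgroup


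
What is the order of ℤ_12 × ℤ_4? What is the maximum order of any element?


|ℤ_12 × ℤ_4| = 12 × 4 = 48
Max element order = lcm(12,4) = 12
Cyclic? No (gcd=4)

|ℤ_12×ℤ_4| = 48, max element order = 12


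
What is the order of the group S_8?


|S_n| = n! (number of permutations of n symbols)
|S_8| = 8! = 40320

|S_8| = 40320


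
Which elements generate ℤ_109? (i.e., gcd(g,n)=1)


g generates ℤ_n iff gcd(g,n) = 1
Prime factors of 109: 109
Generators are g ∈ {1,...,108} not divisible by any of these primes.
Generators: {1, 2, 3, 4, 5, 6, 7, 8, 9, 10, 11, 12, 13, 14, 15, 16, 17, 18, 19, 20, 21, 22, 23, 24, 25, 26, 27, 28, 29, 30, 31, 32, 33, 34, 35, 36, 37, 38, 39, 40, 41, 42, 43, 44, 45, 46, 47, 48, 49, 50, 51, 52, 53, 54, 55, 56, 57, 58, 59, 60, 61, 62, 63, 64, 65, 66, 67, 68, 69, 70, 71, 72, 73, 74, 75, 76, 77, 78, 79, 80, 81, 82, 83, 84, 85, 86, 87, 88, 89, 90, 91, 92, 93, 94, 95, 96, 97, 98, 99, 100, 101, 102, 103, 104, 105, 106, 107, 108}
Number of generators = φ(109) = 108

Generators of ℤ_109 = {1, 2, 3, 4, 5, 6, 7, 8, 9, 10, 11, 12, 13, 14, 15, 16, 17, 18, 19, 20, 21, 22, 23, 24, 25, 26, 27, 28, 29, 30, 31, 32, 33, 34, 35, 36, 37, 38, 39, 40, 41, 42, 43, 44, 45, 46, 47, 48, 49, 50, 51, 52, 53, 54, 55, 56, 57, 58, 59, 60, 61, 62, 63, 64, 65, 66, 67, 68, 69, 70, 71, 72, 73, 74, 75, 76, 77, 78, 79, 80, 81, 82, 83, 84, 85, 86, 87, 88, 89, 90, 91, 92, 93, 94, 95, 96, 97, 98, 99, 100, 101, 102, 103, 104, 105, 106, 107, 108}


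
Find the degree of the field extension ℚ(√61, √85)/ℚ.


[ℚ(√61,√85):ℚ] = [ℚ(√61,√85):ℚ(√61)]·[ℚ(√61):ℚ] = 2·2 = 4

[ℚ(√61, √85)/ℚ] = 4


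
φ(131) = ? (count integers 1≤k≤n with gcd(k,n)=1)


Factor n: 131 = 131
φ(n) = n · ∏(1 - 1/p) over distinct primes p | n
φ(131) = 131 · (1 - 1/131) = 130

φ(131) = 130


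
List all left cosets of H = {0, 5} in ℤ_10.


H = {0, 5}, |H| = 2
Number of cosets = |G|/|H| = 10/2 = 5
0 + H = {0, 5}
1 + H = {1, 6}
2 + H = {2, 7}
3 + H = {3, 8}
4 + H = {4, 9}

Cosets: 0+H={0,5}; 1+H={1,6}; 2+H={2,7}; 3+H={3,8}; 4+H={4,9}


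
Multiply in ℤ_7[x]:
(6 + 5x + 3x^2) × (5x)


Expand and collect like terms; reduce coefficients mod 7:
x^0: 6·0 = 0 ≡ 0 (mod 7)
x^1: 6·5 + 5·0 = 30 ≡ 2 (mod 7)
x^2: 5·5 + 3·0 = 25 ≡ 4 (mod 7)
x^3: 3·5 = 15 ≡ 1 (mod 7)
Result: 2x + 4x^2 + x^3

f · g = 2x + 4x^2 + x^3


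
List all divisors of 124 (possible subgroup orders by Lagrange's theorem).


Lagrange's theorem: |H| divides |G|
|G| = 124
Divisors of 124: 1, 2, 4, 31, 62, 124

Possible subgroup orders: {1, 2, 4, 31, 62, 124}


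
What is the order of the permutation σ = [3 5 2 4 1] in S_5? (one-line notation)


Cycle decomposition: (1 3 2 5)
Cycle lengths: 4
Order = lcm(4) = 4

ord(σ) = 4


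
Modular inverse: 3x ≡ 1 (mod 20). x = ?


Use the extended Euclidean algorithm to write 1 = 3·s + 20·t; then s mod 20 is the inverse.
Euclidean algorithm:
  3 = 0·20 + 3
  20 = 6·3 + 2
  3 = 1·2 + 1
  2 = 2·1 + 0
gcd(3,20) = 1
Back-substitution gives: 3·(7) + 20·(-1) = 1
So 3⁻¹ ≡ 7 ≡ 7 (mod 20)
Check: 3 × 7 = 21 ≡ 1 (mod 20) ✓

3⁻¹ ≡ 7 (mod 20)


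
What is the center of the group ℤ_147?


Z(G) = {g ∈ G | gx = xg for all x ∈ G}
ℤ_147 is abelian, so Z(G) = G

Z(ℤ_147) = ℤ_147


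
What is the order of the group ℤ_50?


ℤ_n has n elements.

|ℤ_50| = 50


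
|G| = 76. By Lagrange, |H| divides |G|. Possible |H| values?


Lagrange's theorem: |H| divides |G|
|G| = 76
Divisors of 76: 1, 2, 4, 19, 38, 76

Possible subgroup orders: {1, 2, 4, 19, 38, 76}


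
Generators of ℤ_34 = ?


g generates ℤ_n iff gcd(g,n) = 1
Prime factors of 34: 2, 17
Generators are g ∈ {1,...,33} not divisible by any of these primes.
Generators: {1, 3, 5, 7, 9, 11, 13, 15, 19, 21, 23, 25, 27, 29, 31, 33}
Number of generators = φ(34) = 16

Generators of ℤ_34 = {1, 3, 5, 7, 9, 11, 13, 15, 19, 21, 23, 25, 27, 29, 31, 33}


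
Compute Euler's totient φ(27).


φ(n) = count of k ∈ {1,...,n} with gcd(k,n)=1
Coprimes to 27: {1, 2, 4, 5, 7, 8, 10, 11, 13, 14, 16, 17, 19, 20, 22, 23, 25, 26}
Count: 18

φ(27) = 18
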